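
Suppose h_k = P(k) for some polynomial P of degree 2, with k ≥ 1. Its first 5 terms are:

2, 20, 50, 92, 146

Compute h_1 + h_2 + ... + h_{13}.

4862

1st diffs: 18, 30, 42, 54.
2nd diffs: 12, 12, 12 (constant).
Newton forward-difference form: h_k = 2 + 18·C(k-1,1) + 12·C(k-1,2).
Continuing: …, 212, 290, 380, 482, …, h_{13} = 1010.
Summing k = 1..13 (13 terms) gives 4862.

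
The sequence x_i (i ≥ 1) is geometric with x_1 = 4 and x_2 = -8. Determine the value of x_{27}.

268435456

Common ratio r = -2.
x_i = 4·(-2)^(i-1).
x_{27} = 4·(-2)^26 = 268435456.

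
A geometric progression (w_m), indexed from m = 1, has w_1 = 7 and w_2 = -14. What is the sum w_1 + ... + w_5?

77

Common ratio r = -2.
w_m = 7·(-2)^(m-1).
S = 7·((-2)^5 - 1)/(-2 - 1) = 7·(-32 - 1)/(-3) = 77.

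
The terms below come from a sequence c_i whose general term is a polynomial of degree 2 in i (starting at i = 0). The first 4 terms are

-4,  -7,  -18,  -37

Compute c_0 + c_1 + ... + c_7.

1st diffs: -3, -11, -19.
2nd diffs: -8, -8 (constant).
Newton forward-difference form: c_i = -4 + (-3)·C(i,1) + (-8)·C(i,2).
Continuing: -64, -99, -142, -193.
Summing i = 0..7 (8 terms) gives -564.

-564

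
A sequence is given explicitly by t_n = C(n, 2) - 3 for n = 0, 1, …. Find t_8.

C(8, 2) = 28, so t_8 = 25.

25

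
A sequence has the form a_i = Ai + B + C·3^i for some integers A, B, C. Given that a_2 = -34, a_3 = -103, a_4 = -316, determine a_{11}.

-708559

The three given values yield: 2A + B + 9C = -34; 3A + B + 27C = -103; 4A + B + 81C = -316.
Subtracting the first from the second: A + 18C = -69.
Subtracting the second from the third: A + 54C = -213.
Solving: C = -4, A = 3, then B = -4.
So a_i = 3·i + (-4) + (-4)·3^i; at i=11 this is -708559.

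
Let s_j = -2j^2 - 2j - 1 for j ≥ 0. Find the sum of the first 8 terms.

Over j = 0..7: Σj = 28, Σj² = 140.
Total = (-2)·140 + (-2)·28 + (-1)·8 = -344.

-344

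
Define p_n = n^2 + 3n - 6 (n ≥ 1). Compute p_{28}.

862

p_{28} = 1·28^2 + 3·28 - 6 = 862.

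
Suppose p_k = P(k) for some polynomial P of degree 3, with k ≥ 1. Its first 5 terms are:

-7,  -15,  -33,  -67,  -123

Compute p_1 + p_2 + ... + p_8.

-1260

1st diffs: -8, -18, -34, -56.
2nd diffs: -10, -16, -22.
3rd diffs: -6, -6 (constant).
So p_k = -k^3 + k^2 - 4k - 3.
Continuing: -207, -325, -483.
Summing k = 1..8 (8 terms) gives -1260.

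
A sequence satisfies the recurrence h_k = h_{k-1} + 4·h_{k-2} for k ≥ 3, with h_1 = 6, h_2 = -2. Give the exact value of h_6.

h_3 = 22;  h_4 = 14;  h_5 = 102;  h_6 = 158.

158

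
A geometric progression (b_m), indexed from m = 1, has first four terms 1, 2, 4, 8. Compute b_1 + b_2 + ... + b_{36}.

Common ratio r = 2.
b_m = 1·2^(m-1).
S = 1·(2^36 - 1)/(2 - 1) = 1·(68719476736 - 1)/(1) = 68719476735.

68719476735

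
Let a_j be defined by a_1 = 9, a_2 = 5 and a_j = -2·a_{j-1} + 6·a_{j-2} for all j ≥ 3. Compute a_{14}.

-37268800

a_3 = 44; a_4 = -58; a_5 = 380; …; a_{11} = 770240; a_{12} = -2802592; a_{13} = 10226624; a_{14} = -37268800.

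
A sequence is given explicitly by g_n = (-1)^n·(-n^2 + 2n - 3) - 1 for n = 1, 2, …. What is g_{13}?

(-1)^13 = -1; -n^2 + 2n - 3 at n=13 is -146; so g_{13} = 145.

145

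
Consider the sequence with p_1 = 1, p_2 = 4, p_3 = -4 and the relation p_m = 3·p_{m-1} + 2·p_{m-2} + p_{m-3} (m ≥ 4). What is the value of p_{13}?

Applying the relation repeatedly:
p_4 = -3  p_5 = -13  p_6 = -49  p_7 = -176  p_8 = -639  p_9 = -2318  p_{10} = -8408  p_{11} = -30499  p_{12} = -110631  p_{13} = -401299.

-401299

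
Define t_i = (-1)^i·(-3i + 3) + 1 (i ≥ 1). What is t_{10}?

-26

(-1)^10 = 1; -3i + 3 at i=10 is -27; so t_{10} = -26.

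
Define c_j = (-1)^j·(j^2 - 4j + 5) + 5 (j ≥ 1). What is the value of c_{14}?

150

(-1)^14 = 1; j^2 - 4j + 5 at j=14 is 145; so c_{14} = 150.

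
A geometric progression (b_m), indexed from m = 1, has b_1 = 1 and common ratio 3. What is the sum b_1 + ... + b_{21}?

b_m = 1·3^(m-1).
S = 1·(3^21 - 1)/(3 - 1) = 1·(10460353203 - 1)/(2) = 5230176601.

5230176601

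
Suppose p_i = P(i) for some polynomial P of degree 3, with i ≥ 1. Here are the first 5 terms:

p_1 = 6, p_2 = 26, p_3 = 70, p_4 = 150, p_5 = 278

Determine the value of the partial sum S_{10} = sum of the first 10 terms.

6360

1st diffs: 20, 44, 80, 128.
2nd diffs: 24, 36, 48.
3rd diffs: 12, 12 (constant).
Newton forward-difference form: p_i = 6 + 20·C(i-1,1) + 24·C(i-1,2) + 12·C(i-1,3).
Continuing: …, 466, 726, 1070, 1510, …, p_{10} = 2058.
Summing i = 1..10 (10 terms) gives 6360.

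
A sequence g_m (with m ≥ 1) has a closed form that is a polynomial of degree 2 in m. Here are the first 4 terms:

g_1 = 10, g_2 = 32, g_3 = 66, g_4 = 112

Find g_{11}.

1st diffs: 22, 34, 46.
2nd diffs: 12, 12 (constant).
Newton forward-difference form: g_m = 10 + 22·C(m-1,1) + 12·C(m-1,2).
At m = 11: m-1 = 10, so g_{11} = 10 + 220 + 540 = 770.

770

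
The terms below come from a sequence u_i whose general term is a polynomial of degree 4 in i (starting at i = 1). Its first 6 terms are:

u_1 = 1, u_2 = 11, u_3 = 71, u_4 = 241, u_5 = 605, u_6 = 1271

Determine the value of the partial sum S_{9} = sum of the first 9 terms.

1st diffs: 10, 60, 170, 364, 666.
2nd diffs: 50, 110, 194, 302.
3rd diffs: 60, 84, 108.
4th diffs: 24, 24 (constant).
Newton forward-difference form: u_i = 1 + 10·C(i-1,1) + 50·C(i-1,2) + 60·C(i-1,3) + 24·C(i-1,4).
Continuing: 2371, 4061, 6521.
Summing i = 1..9 (9 terms) gives 15153.

15153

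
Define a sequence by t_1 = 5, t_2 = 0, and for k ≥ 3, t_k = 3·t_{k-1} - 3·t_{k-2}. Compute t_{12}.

3645

Iterate the recurrence:
t_3 = -15;  t_4 = -45;  t_5 = -90;  t_6 = -135;  t_7 = -135;  t_8 = 0;  t_9 = 405;  t_{10} = 1215;  t_{11} = 2430;  t_{12} = 3645.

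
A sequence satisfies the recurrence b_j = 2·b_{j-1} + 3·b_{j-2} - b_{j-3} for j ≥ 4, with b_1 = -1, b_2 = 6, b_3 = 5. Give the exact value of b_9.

Compute successive terms:
b_4 = 29; b_5 = 67; b_6 = 216; b_7 = 604; b_8 = 1789; b_9 = 5174.

5174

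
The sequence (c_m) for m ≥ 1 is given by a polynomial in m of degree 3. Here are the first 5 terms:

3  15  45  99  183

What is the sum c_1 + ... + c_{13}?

1st diffs: 12, 30, 54, 84.
2nd diffs: 18, 24, 30.
3rd diffs: 6, 6 (constant).
Newton forward-difference form: c_m = 3 + 12·C(m-1,1) + 18·C(m-1,2) + 6·C(m-1,3).
Continuing: …, 303, 465, 675, 939, …, c_{13} = 2655.
Summing m = 1..13 (13 terms) gives 10413.

10413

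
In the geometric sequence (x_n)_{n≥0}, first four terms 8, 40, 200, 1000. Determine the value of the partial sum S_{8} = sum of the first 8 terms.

Common ratio r = 5.
x_n = 8·5^(n-0).
S = 8·(5^8 - 1)/(5 - 1) = 8·(390625 - 1)/(4) = 781248.

781248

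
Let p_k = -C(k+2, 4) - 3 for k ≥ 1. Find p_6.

-73

C(8, 4) = 70, so p_6 = -73.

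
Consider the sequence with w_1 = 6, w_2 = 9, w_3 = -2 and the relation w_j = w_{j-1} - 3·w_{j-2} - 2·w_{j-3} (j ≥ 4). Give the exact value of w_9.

w_4 = -41; w_5 = -53; w_6 = 74; w_7 = 315; w_8 = 199; w_9 = -894.

-894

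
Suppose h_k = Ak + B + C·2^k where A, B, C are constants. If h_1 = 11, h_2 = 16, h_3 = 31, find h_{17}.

Write the equations: A + B + 2C = 11; 2A + B + 4C = 16; 3A + B + 8C = 31.
Subtracting the first from the second: A + 2C = 5.
Subtracting the second from the third: A + 4C = 15.
Solving: C = 5, A = -5, then B = 6.
Therefore h_{17} = -85 + 6 + 5·131072 = 655281.

655281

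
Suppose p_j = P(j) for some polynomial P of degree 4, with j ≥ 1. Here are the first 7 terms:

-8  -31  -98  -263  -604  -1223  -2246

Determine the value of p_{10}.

-9359

1st diffs: -23, -67, -165, -341, -619, -1023.
2nd diffs: -44, -98, -176, -278, -404.
3rd diffs: -54, -78, -102, -126.
4th diffs: -24, -24, -24 (constant).
Newton forward-difference form: p_j = -8 + (-23)·C(j-1,1) + (-44)·C(j-1,2) + (-54)·C(j-1,3) + (-24)·C(j-1,4).
At j = 10: j-1 = 9, so p_{10} = -8 - 207 - 1584 - 4536 - 3024 = -9359.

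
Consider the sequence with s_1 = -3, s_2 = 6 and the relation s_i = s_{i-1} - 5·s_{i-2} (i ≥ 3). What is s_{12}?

Compute successive terms:
s_3 = 21; s_4 = -9; s_5 = -114; s_6 = -69; s_7 = 501; s_8 = 846; s_9 = -1659; s_{10} = -5889; s_{11} = 2406; s_{12} = 31851.

31851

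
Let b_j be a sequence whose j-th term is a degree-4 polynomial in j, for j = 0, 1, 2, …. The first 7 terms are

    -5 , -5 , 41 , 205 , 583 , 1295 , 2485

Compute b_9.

10723

1st diffs: 0, 46, 164, 378, 712, 1190.
2nd diffs: 46, 118, 214, 334, 478.
3rd diffs: 72, 96, 120, 144.
4th diffs: 24, 24, 24 (constant).
Newton forward-difference form: b_j = -5 + 46·C(j,2) + 72·C(j,3) + 24·C(j,4).
At j = 9: j = 9, so b_9 = -5 + 1656 + 6048 + 3024 = 10723.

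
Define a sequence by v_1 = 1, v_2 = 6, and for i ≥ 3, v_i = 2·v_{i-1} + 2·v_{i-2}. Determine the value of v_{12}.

Step forward from the initial values:
v_3 = 14  v_4 = 40  v_5 = 108  v_6 = 296  v_7 = 808  v_8 = 2208  v_9 = 6032  v_{10} = 16480  v_{11} = 45024  v_{12} = 123008.

123008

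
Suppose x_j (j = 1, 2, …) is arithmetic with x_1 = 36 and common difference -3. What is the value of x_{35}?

-66

x_j = 36 + (j - 1)·(-3).
x_{35} = 36 + 34·(-3) = -66.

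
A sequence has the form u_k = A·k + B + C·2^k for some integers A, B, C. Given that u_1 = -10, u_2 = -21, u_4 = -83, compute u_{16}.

-327695

At k = 1, 2, 4: A + B + 2C = -10; 2A + B + 4C = -21; 4A + B + 16C = -83.
Subtracting the first from the second: A + 2C = -11.
Subtracting the second from the third: 2A + 12C = -62.
Solving: C = -5, A = -1, then B = 1.
Therefore u_{16} = -16 + 1 + (-5)·65536 = -327695.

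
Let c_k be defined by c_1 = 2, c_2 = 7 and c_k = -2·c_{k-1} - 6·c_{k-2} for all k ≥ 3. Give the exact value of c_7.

-152

Iterate the recurrence:
c_3 = -26, c_4 = 10, c_5 = 136, c_6 = -332, c_7 = -152.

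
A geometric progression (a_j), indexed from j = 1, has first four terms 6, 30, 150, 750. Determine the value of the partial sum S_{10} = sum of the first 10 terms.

14648436

Common ratio r = 5.
a_j = 6·5^(j-1).
S = 6·(5^10 - 1)/(5 - 1) = 6·(9765625 - 1)/(4) = 14648436.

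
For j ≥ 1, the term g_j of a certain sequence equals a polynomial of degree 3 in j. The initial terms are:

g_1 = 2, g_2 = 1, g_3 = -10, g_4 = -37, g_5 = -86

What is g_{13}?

-1990

1st diffs: -1, -11, -27, -49.
2nd diffs: -10, -16, -22.
3rd diffs: -6, -6 (constant).
Newton forward-difference form: g_j = 2 + (-1)·C(j-1,1) + (-10)·C(j-1,2) + (-6)·C(j-1,3).
At j = 13: j-1 = 12, so g_{13} = 2 - 12 - 660 - 1320 = -1990.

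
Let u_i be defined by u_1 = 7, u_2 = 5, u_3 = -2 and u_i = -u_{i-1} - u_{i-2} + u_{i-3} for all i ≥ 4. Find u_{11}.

-6

Applying the relation repeatedly:
u_4 = 4  u_5 = 3  u_6 = -9  u_7 = 10  u_8 = 2  u_9 = -21  u_{10} = 29  u_{11} = -6.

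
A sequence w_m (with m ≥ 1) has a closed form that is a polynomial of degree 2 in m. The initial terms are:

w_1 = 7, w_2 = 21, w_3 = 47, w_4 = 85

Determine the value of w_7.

271

1st diffs: 14, 26, 38.
2nd diffs: 12, 12 (constant).
Newton forward-difference form: w_m = 7 + 14·C(m-1,1) + 12·C(m-1,2).
At m = 7: m-1 = 6, so w_7 = 7 + 84 + 180 = 271.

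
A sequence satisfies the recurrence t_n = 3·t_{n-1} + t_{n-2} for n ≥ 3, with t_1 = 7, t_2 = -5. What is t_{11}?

Applying the relation repeatedly:
t_3 = -8, t_4 = -29, t_5 = -95, t_6 = -314, t_7 = -1037, t_8 = -3425, t_9 = -11312, t_{10} = -37361, t_{11} = -123395.

-123395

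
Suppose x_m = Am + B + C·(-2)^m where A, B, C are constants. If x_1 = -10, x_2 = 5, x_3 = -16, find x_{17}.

-262102

At m = 1, 2, 3: A + B - 2C = -10; 2A + B + 4C = 5; 3A + B - 8C = -16.
Subtracting the first from the second: A + 6C = 15.
Subtracting the second from the third: A - 12C = -21.
Solving: C = 2, A = 3, then B = -9.
So x_m = 3·m + (-9) + 2·(-2)^m; at m=17 this is -262102.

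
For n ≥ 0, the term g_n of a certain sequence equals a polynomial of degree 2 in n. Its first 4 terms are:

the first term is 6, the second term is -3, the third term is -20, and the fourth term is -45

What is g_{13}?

1st diffs: -9, -17, -25.
2nd diffs: -8, -8 (constant).
Newton forward-difference form: g_n = 6 + (-9)·C(n,1) + (-8)·C(n,2).
At n = 13: n = 13, so g_{13} = 6 - 117 - 624 = -735.

-735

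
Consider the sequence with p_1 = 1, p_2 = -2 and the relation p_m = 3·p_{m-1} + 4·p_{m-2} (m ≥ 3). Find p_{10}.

-52430

Compute successive terms:
p_3 = -2;  p_4 = -14;  p_5 = -50;  p_6 = -206;  p_7 = -818;  p_8 = -3278;  p_9 = -13106;  p_{10} = -52430.
(Characteristic roots are 4 and -1.)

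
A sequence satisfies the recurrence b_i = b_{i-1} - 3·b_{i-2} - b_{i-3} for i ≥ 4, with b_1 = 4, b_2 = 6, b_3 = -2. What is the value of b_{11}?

710

Compute successive terms:
b_4 = -24, b_5 = -24, b_6 = 50, b_7 = 146, b_8 = 20, b_9 = -468, b_{10} = -674, b_{11} = 710.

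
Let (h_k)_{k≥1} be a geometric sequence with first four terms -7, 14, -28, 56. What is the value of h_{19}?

-1835008

Common ratio r = -2.
h_k = (-7)·(-2)^(k-1).
h_{19} = (-7)·(-2)^18 = -1835008.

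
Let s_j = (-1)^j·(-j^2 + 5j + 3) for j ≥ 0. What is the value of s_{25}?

(-1)^25 = -1; -j^2 + 5j + 3 at j=25 is -497; so s_{25} = 497.

497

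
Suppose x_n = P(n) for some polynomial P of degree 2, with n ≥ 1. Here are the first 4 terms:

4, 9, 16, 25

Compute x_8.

1st diffs: 5, 7, 9.
2nd diffs: 2, 2 (constant).
So x_n = n^2 + 2n + 1.
Evaluating at n = 8 gives x_8 = 81.

81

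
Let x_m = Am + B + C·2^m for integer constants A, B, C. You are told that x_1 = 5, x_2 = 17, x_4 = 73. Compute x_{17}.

524349

Write the equations: A + B + 2C = 5; 2A + B + 4C = 17; 4A + B + 16C = 73.
Subtracting the first from the second: A + 2C = 12.
Subtracting the second from the third: 2A + 12C = 56.
Solving: C = 4, A = 4, then B = -7.
Hence x_{17} = 4·17 + (-7) + 4·131072 = 524349.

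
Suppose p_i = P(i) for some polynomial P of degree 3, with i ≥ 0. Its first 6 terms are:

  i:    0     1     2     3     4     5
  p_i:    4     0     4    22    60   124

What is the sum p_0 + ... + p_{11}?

4514

1st diffs: -4, 4, 18, 38, 64.
2nd diffs: 8, 14, 20, 26.
3rd diffs: 6, 6, 6 (constant).
So p_i = i^3 + i^2 - 6i + 4.
Continuing: …, 220, 354, 532, 760, …, p_{11} = 1390.
Summing i = 0..11 (12 terms) gives 4514.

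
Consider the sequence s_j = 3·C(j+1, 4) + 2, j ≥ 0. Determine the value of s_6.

107

C(7, 4) = 35, so s_6 = 107.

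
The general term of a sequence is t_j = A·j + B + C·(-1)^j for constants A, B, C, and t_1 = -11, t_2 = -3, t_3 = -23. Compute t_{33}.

-203

At j = 1, 2, 3: A + B - C = -11; 2A + B + C = -3; 3A + B - C = -23.
Subtracting the first from the second: A + 2C = 8.
Subtracting the second from the third: A - 2C = -20.
Solving: C = 7, A = -6, then B = 2.
So t_j = -6·j + 2 + 7·(-1)^j; at j=33 this is -203.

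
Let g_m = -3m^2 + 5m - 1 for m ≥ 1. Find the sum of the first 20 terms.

-7580

Over m = 1..20: Σm = 210, Σm² = 2870.
Total = (-3)·2870 + (5)·210 + (-1)·20 = -7580.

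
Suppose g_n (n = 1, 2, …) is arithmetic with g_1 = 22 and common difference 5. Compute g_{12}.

77

g_n = 22 + (n - 1)·5.
g_{12} = 22 + 11·5 = 77.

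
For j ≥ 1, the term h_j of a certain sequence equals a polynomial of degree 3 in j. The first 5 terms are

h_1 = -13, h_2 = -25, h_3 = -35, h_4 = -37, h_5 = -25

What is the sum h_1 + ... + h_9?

375

1st diffs: -12, -10, -2, 12.
2nd diffs: 2, 8, 14.
3rd diffs: 6, 6 (constant).
Newton forward-difference form: h_j = -13 + (-12)·C(j-1,1) + 2·C(j-1,2) + 6·C(j-1,3).
Continuing: 7, 65, 155, 283.
Summing j = 1..9 (9 terms) gives 375.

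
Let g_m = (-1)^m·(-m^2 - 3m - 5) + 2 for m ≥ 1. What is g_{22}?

-553

(-1)^22 = 1; -m^2 - 3m - 5 at m=22 is -555; so g_{22} = -553.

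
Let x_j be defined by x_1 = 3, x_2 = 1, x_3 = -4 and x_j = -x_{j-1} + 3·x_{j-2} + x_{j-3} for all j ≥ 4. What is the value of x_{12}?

Iterate the recurrence:
x_4 = 10, x_5 = -21, x_6 = 47, x_7 = -100, x_8 = 220, x_9 = -473, x_{10} = 1033, x_{11} = -2232, x_{12} = 4858.

4858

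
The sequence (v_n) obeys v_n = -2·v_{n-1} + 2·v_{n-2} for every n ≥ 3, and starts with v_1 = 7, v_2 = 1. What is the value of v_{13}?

205888

Applying the relation repeatedly:
v_3 = 12; v_4 = -22; v_5 = 68; …; v_{10} = -10096; v_{11} = 27584; v_{12} = -75360; v_{13} = 205888.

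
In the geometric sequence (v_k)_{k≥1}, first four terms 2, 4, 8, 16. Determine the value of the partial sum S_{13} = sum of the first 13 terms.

16382

Common ratio r = 2.
v_k = 2·2^(k-1).
S = 2·(2^13 - 1)/(2 - 1) = 2·(8192 - 1)/(1) = 16382.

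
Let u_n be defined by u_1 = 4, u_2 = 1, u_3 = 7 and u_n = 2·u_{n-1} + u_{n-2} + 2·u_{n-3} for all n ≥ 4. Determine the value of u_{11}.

19683

u_4 = 23; u_5 = 55; u_6 = 147; u_7 = 395; u_8 = 1047; u_9 = 2783; u_{10} = 7403; u_{11} = 19683.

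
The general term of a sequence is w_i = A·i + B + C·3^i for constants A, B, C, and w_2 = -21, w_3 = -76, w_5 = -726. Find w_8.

Plug in i = 2, 3, 5: 2A + B + 9C = -21; 3A + B + 27C = -76; 5A + B + 243C = -726.
Subtracting the first from the second: A + 18C = -55.
Subtracting the second from the third: 2A + 216C = -650.
Solving: C = -3, A = -1, then B = 8.
So w_i = -1·i + 8 + (-3)·3^i; at i=8 this is -19683.

-19683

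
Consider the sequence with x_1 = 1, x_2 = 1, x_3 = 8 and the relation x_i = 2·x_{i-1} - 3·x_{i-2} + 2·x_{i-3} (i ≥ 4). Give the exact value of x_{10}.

43

Applying the relation repeatedly:
x_4 = 15;  x_5 = 8;  x_6 = -13;  x_7 = -20;  x_8 = 15;  x_9 = 64;  x_{10} = 43.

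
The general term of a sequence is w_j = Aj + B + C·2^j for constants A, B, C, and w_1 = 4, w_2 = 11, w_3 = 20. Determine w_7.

At j = 1, 2, 3: A + B + 2C = 4; 2A + B + 4C = 11; 3A + B + 8C = 20.
Subtracting the first from the second: A + 2C = 7.
Subtracting the second from the third: A + 4C = 9.
Solving: C = 1, A = 5, then B = -3.
Hence w_7 = 5·7 + (-3) + 1·128 = 160.

160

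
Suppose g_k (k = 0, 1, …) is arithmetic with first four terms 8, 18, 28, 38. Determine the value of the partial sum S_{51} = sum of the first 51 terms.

Common difference d = 10.
g_k = 8 + (k - 0)·10.
g_{50} = 508; S = 51·(8 + 508)/2 = 13158.

13158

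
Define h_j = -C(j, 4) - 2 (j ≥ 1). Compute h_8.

-72

C(8, 4) = 70, so h_8 = -72.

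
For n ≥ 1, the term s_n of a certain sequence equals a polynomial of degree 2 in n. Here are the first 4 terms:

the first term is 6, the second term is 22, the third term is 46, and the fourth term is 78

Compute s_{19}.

1st diffs: 16, 24, 32.
2nd diffs: 8, 8 (constant).
Newton forward-difference form: s_n = 6 + 16·C(n-1,1) + 8·C(n-1,2).
At n = 19: n-1 = 18, so s_{19} = 6 + 288 + 1224 = 1518.

1518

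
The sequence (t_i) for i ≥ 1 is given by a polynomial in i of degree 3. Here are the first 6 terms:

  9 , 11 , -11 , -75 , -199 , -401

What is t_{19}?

-18315

1st diffs: 2, -22, -64, -124, -202.
2nd diffs: -24, -42, -60, -78.
3rd diffs: -18, -18, -18 (constant).
So t_i = -3i^3 + 6i^2 + 5i + 1.
Evaluating at i = 19 gives t_{19} = -18315.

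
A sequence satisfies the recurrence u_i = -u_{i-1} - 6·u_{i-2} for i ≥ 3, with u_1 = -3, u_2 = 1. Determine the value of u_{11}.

-9439

Step forward from the initial values:
u_3 = 17, u_4 = -23, u_5 = -79, u_6 = 217, u_7 = 257, u_8 = -1559, u_9 = 17, u_{10} = 9337, u_{11} = -9439.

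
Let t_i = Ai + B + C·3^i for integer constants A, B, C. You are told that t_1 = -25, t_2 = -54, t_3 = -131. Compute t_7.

Write the equations: A + B + 3C = -25; 2A + B + 9C = -54; 3A + B + 27C = -131.
Subtracting the first from the second: A + 6C = -29.
Subtracting the second from the third: A + 18C = -77.
Solving: C = -4, A = -5, then B = -8.
Therefore t_7 = -35 + (-8) + (-4)·2187 = -8791.

-8791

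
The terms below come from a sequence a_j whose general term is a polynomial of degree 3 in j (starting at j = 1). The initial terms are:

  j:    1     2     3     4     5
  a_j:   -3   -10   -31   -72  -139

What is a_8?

-556

1st diffs: -7, -21, -41, -67.
2nd diffs: -14, -20, -26.
3rd diffs: -6, -6 (constant).
Newton forward-difference form: a_j = -3 + (-7)·C(j-1,1) + (-14)·C(j-1,2) + (-6)·C(j-1,3).
At j = 8: j-1 = 7, so a_8 = -3 - 49 - 294 - 210 = -556.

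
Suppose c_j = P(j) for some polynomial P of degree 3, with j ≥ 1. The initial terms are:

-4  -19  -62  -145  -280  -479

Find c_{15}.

1st diffs: -15, -43, -83, -135, -199.
2nd diffs: -28, -40, -52, -64.
3rd diffs: -12, -12, -12 (constant).
So c_j = -2j^3 - 2j^2 + 5j - 5.
Evaluating at j = 15 gives c_{15} = -7130.

-7130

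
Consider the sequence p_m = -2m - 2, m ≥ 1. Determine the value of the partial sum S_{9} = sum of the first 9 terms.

Over m = 1..9: Σm = 45.
Total = (-2)·45 + (-2)·9 = -108.

-108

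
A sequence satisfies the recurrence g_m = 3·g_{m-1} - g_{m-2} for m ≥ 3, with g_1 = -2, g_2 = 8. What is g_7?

Iterate the recurrence:
g_3 = 26, g_4 = 70, g_5 = 184, g_6 = 482, g_7 = 1262.

1262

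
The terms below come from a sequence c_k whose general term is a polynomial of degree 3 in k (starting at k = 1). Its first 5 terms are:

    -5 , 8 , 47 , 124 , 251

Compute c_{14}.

1st diffs: 13, 39, 77, 127.
2nd diffs: 26, 38, 50.
3rd diffs: 12, 12 (constant).
So c_k = 2k^3 + k^2 - 4k - 4.
Evaluating at k = 14 gives c_{14} = 5624.

5624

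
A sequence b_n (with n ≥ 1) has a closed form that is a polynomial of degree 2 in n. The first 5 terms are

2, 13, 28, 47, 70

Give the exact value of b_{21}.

982

1st diffs: 11, 15, 19, 23.
2nd diffs: 4, 4, 4 (constant).
Newton forward-difference form: b_n = 2 + 11·C(n-1,1) + 4·C(n-1,2).
At n = 21: n-1 = 20, so b_{21} = 2 + 220 + 760 = 982.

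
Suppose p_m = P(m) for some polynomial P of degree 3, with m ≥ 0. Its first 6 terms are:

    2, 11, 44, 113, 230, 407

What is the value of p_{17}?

11579

1st diffs: 9, 33, 69, 117, 177.
2nd diffs: 24, 36, 48, 60.
3rd diffs: 12, 12, 12 (constant).
So p_m = 2m^3 + 6m^2 + m + 2.
Evaluating at m = 17 gives p_{17} = 11579.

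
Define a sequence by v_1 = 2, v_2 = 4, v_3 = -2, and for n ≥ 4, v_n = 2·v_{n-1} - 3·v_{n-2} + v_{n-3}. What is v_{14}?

884

Compute successive terms:
v_4 = -14, v_5 = -18, v_6 = 4, …, v_{11} = -242, v_{12} = 6, v_{13} = 572, v_{14} = 884.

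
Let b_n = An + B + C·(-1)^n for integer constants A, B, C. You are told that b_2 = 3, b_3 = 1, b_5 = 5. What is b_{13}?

The three given values yield: 2A + B + C = 3; 3A + B - C = 1; 5A + B - C = 5.
Subtracting the first from the second: A - 2C = -2.
Subtracting the second from the third: 2A = 4.
Solving: C = 2, A = 2, then B = -3.
Hence b_{13} = 2·13 + (-3) + 2·(-1) = 21.

21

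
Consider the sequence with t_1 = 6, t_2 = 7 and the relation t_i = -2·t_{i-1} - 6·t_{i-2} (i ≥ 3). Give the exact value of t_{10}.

Applying the relation repeatedly:
t_3 = -50  t_4 = 58  t_5 = 184  t_6 = -716  t_7 = 328  t_8 = 3640  t_9 = -9248  t_{10} = -3344.

-3344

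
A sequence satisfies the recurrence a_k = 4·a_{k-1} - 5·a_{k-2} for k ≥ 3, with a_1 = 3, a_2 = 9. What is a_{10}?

-5751

Step forward from the initial values:
a_3 = 21; a_4 = 39; a_5 = 51; a_6 = 9; a_7 = -219; a_8 = -921; a_9 = -2589; a_{10} = -5751.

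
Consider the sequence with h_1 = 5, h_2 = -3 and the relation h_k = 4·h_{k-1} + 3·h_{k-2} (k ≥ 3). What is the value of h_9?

h_3 = 3; h_4 = 3; h_5 = 21; h_6 = 93; h_7 = 435; h_8 = 2019; h_9 = 9381.

9381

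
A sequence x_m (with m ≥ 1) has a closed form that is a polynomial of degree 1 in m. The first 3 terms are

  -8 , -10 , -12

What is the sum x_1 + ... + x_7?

1st diffs: -2, -2 (constant).
So x_m = -2m - 6.
Continuing: -14, -16, -18, -20.
Summing m = 1..7 (7 terms) gives -98.

-98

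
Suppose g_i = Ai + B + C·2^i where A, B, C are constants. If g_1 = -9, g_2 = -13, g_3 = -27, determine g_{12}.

At i = 1, 2, 3: A + B + 2C = -9; 2A + B + 4C = -13; 3A + B + 8C = -27.
Subtracting the first from the second: A + 2C = -4.
Subtracting the second from the third: A + 4C = -14.
Solving: C = -5, A = 6, then B = -5.
Hence g_{12} = 6·12 + (-5) + (-5)·4096 = -20413.

-20413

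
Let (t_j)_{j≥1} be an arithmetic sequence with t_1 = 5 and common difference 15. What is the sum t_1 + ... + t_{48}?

t_j = 5 + (j - 1)·15.
t_{48} = 710; S = 48·(5 + 710)/2 = 17160.

17160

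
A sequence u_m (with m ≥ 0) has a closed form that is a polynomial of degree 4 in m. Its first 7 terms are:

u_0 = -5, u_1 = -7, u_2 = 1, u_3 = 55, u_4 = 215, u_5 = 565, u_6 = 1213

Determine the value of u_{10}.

1st diffs: -2, 8, 54, 160, 350, 648.
2nd diffs: 10, 46, 106, 190, 298.
3rd diffs: 36, 60, 84, 108.
4th diffs: 24, 24, 24 (constant).
Newton forward-difference form: u_m = -5 + (-2)·C(m,1) + 10·C(m,2) + 36·C(m,3) + 24·C(m,4).
At m = 10: m = 10, so u_{10} = -5 - 20 + 450 + 4320 + 5040 = 9785.

9785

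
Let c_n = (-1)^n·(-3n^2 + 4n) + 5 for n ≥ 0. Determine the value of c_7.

124

(-1)^7 = -1; -3n^2 + 4n at n=7 is -119; so c_7 = 124.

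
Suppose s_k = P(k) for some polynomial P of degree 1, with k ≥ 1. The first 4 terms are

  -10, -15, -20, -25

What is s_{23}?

1st diffs: -5, -5, -5 (constant).
So s_k = -5k - 5.
Evaluating at k = 23 gives s_{23} = -120.

-120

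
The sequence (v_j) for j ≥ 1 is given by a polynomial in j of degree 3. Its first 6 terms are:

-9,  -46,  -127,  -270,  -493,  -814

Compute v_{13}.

1st diffs: -37, -81, -143, -223, -321.
2nd diffs: -44, -62, -80, -98.
3rd diffs: -18, -18, -18 (constant).
Newton forward-difference form: v_j = -9 + (-37)·C(j-1,1) + (-44)·C(j-1,2) + (-18)·C(j-1,3).
At j = 13: j-1 = 12, so v_{13} = -9 - 444 - 2904 - 3960 = -7317.

-7317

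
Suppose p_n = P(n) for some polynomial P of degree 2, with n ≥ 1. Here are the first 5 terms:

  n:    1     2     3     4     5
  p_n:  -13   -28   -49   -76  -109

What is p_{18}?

1st diffs: -15, -21, -27, -33.
2nd diffs: -6, -6, -6 (constant).
Newton forward-difference form: p_n = -13 + (-15)·C(n-1,1) + (-6)·C(n-1,2).
At n = 18: n-1 = 17, so p_{18} = -13 - 255 - 816 = -1084.

-1084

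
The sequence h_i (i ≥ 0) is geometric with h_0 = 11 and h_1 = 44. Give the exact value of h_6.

45056

Common ratio r = 4.
h_i = 11·4^(i-0).
h_6 = 11·4^6 = 45056.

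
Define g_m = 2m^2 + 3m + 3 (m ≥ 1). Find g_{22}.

g_{22} = 2·22^2 + 3·22 + 3 = 1037.

1037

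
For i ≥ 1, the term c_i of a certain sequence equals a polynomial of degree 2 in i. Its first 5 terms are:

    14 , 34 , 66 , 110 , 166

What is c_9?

1st diffs: 20, 32, 44, 56.
2nd diffs: 12, 12, 12 (constant).
Newton forward-difference form: c_i = 14 + 20·C(i-1,1) + 12·C(i-1,2).
At i = 9: i-1 = 8, so c_9 = 14 + 160 + 336 = 510.

510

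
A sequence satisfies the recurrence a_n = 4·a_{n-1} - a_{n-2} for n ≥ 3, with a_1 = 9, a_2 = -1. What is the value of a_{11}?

Applying the relation repeatedly:
a_3 = -13, a_4 = -51, a_5 = -191, a_6 = -713, a_7 = -2661, a_8 = -9931, a_9 = -37063, a_{10} = -138321, a_{11} = -516221.

-516221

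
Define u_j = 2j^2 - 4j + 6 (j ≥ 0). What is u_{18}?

u_{18} = 2·18^2 - 4·18 + 6 = 582.

582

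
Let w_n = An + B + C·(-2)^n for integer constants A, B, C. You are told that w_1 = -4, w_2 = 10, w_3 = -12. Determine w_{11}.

-4076

Plug in n = 1, 2, 3: A + B - 2C = -4; 2A + B + 4C = 10; 3A + B - 8C = -12.
Subtracting the first from the second: A + 6C = 14.
Subtracting the second from the third: A - 12C = -22.
Solving: C = 2, A = 2, then B = -2.
So w_n = 2·n + (-2) + 2·(-2)^n; at n=11 this is -4076.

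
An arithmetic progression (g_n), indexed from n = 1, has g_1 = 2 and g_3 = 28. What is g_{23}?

288

Common difference d = (28 - 2) / (3 - 1) = 13.
g_n = 2 + (n - 1)·13.
g_{23} = 2 + 22·13 = 288.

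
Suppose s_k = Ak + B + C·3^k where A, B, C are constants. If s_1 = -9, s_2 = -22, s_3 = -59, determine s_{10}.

-118110

Plug in k = 1, 2, 3: A + B + 3C = -9; 2A + B + 9C = -22; 3A + B + 27C = -59.
Subtracting the first from the second: A + 6C = -13.
Subtracting the second from the third: A + 18C = -37.
Solving: C = -2, A = -1, then B = -2.
So s_k = -1·k + (-2) + (-2)·3^k; at k=10 this is -118110.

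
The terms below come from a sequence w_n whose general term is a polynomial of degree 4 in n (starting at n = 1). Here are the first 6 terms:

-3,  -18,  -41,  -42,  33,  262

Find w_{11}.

8127

1st diffs: -15, -23, -1, 75, 229.
2nd diffs: -8, 22, 76, 154.
3rd diffs: 30, 54, 78.
4th diffs: 24, 24 (constant).
Newton forward-difference form: w_n = -3 + (-15)·C(n-1,1) + (-8)·C(n-1,2) + 30·C(n-1,3) + 24·C(n-1,4).
At n = 11: n-1 = 10, so w_{11} = -3 - 150 - 360 + 3600 + 5040 = 8127.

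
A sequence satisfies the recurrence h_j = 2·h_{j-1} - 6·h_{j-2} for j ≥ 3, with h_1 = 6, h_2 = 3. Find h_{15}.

Compute successive terms:
h_3 = -30;  h_4 = -78;  h_5 = 24;  …;  h_{12} = 111648;  h_{13} = 32640;  h_{14} = -604608;  h_{15} = -1405056.

-1405056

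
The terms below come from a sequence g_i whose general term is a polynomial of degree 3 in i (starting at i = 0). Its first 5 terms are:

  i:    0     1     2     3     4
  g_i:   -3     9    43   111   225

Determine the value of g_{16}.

9549

1st diffs: 12, 34, 68, 114.
2nd diffs: 22, 34, 46.
3rd diffs: 12, 12 (constant).
Newton forward-difference form: g_i = -3 + 12·C(i,1) + 22·C(i,2) + 12·C(i,3).
At i = 16: i = 16, so g_{16} = -3 + 192 + 2640 + 6720 = 9549.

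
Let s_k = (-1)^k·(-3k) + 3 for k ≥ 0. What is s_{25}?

78

(-1)^25 = -1; -3k at k=25 is -75; so s_{25} = 78.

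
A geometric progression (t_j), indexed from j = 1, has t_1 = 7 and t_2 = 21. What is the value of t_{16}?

100442349

Common ratio r = 3.
t_j = 7·3^(j-1).
t_{16} = 7·3^15 = 100442349.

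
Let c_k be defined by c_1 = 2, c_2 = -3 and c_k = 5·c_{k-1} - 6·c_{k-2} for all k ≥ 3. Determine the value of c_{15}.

c_3 = -27;  c_4 = -117;  c_5 = -423;  …;  c_{12} = -1221597;  c_{13} = -3683223;  c_{14} = -11086533;  c_{15} = -33333327.
(Characteristic roots are 3 and 2.)

-33333327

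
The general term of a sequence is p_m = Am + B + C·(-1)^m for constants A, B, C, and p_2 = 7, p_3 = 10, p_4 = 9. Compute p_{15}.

22

The three given values yield: 2A + B + C = 7; 3A + B - C = 10; 4A + B + C = 9.
Subtracting the first from the second: A - 2C = 3.
Subtracting the second from the third: A + 2C = -1.
Solving: C = -1, A = 1, then B = 6.
Hence p_{15} = 1·15 + 6 + (-1)·(-1) = 22.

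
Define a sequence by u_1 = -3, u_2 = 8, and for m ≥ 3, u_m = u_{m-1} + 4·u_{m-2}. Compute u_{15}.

u_3 = -4;  u_4 = 28;  u_5 = 12;  …;  u_{12} = 25564;  u_{13} = 63372;  u_{14} = 165628;  u_{15} = 419116.

419116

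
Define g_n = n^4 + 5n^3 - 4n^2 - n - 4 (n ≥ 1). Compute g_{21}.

g_{21} = 1·21^4 + 5·21^3 - 4·21^2 - 1·21 - 4 = 238997.

238997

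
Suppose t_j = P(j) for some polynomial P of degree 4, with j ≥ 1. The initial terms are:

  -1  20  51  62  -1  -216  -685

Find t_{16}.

1st diffs: 21, 31, 11, -63, -215, -469.
2nd diffs: 10, -20, -74, -152, -254.
3rd diffs: -30, -54, -78, -102.
4th diffs: -24, -24, -24 (constant).
Newton forward-difference form: t_j = -1 + 21·C(j-1,1) + 10·C(j-1,2) + (-30)·C(j-1,3) + (-24)·C(j-1,4).
At j = 16: j-1 = 15, so t_{16} = -1 + 315 + 1050 - 13650 - 32760 = -45046.

-45046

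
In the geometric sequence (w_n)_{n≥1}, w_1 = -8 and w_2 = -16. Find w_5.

Common ratio r = 2.
w_n = (-8)·2^(n-1).
w_5 = (-8)·2^4 = -128.

-128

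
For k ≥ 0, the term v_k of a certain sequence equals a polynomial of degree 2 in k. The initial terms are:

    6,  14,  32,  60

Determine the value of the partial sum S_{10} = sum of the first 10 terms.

1620

1st diffs: 8, 18, 28.
2nd diffs: 10, 10 (constant).
Newton forward-difference form: v_k = 6 + 8·C(k,1) + 10·C(k,2).
Continuing: …, 98, 146, 204, 272, …, v_9 = 438.
Summing k = 0..9 (10 terms) gives 1620.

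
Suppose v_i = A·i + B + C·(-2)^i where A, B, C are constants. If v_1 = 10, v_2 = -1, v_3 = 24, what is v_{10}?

At i = 1, 2, 3: A + B - 2C = 10; 2A + B + 4C = -1; 3A + B - 8C = 24.
Subtracting the first from the second: A + 6C = -11.
Subtracting the second from the third: A - 12C = 25.
Solving: C = -2, A = 1, then B = 5.
Hence v_{10} = 1·10 + 5 + (-2)·1024 = -2033.

-2033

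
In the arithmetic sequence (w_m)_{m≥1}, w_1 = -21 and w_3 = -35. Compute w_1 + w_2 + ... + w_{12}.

Common difference d = (-35 - (-21)) / (3 - 1) = -7.
w_m = -21 + (m - 1)·(-7).
w_{12} = -98; S = 12·(-21 + (-98))/2 = -714.

-714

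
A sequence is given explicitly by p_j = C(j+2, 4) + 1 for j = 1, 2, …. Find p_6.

71

C(8, 4) = 70, so p_6 = 71.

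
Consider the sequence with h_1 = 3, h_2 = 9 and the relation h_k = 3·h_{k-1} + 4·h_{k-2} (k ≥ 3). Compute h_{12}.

Applying the relation repeatedly:
h_3 = 39, h_4 = 153, h_5 = 615, h_6 = 2457, h_7 = 9831, h_8 = 39321, h_9 = 157287, h_{10} = 629145, h_{11} = 2516583, h_{12} = 10066329.
(Characteristic roots are 4 and -1.)

10066329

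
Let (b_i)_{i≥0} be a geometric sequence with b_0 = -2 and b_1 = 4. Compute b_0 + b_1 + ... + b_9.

682

Common ratio r = -2.
b_i = (-2)·(-2)^(i-0).
S = (-2)·((-2)^10 - 1)/(-2 - 1) = (-2)·(1024 - 1)/(-3) = 682.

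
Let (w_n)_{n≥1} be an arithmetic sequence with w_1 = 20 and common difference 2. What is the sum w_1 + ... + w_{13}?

w_n = 20 + (n - 1)·2.
w_{13} = 44; S = 13·(20 + 44)/2 = 416.

416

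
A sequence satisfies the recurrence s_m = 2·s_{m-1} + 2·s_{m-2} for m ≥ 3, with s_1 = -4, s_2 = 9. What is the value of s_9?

5440

Step forward from the initial values:
s_3 = 10;  s_4 = 38;  s_5 = 96;  s_6 = 268;  s_7 = 728;  s_8 = 1992;  s_9 = 5440.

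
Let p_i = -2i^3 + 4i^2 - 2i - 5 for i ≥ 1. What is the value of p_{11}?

p_{11} = -2·11^3 + 4·11^2 - 2·11 - 5 = -2205.

-2205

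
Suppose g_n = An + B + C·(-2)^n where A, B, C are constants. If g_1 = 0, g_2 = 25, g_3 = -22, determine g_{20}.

Plug in n = 1, 2, 3: A + B - 2C = 0; 2A + B + 4C = 25; 3A + B - 8C = -22.
Subtracting the first from the second: A + 6C = 25.
Subtracting the second from the third: A - 12C = -47.
Solving: C = 4, A = 1, then B = 7.
Therefore g_{20} = 20 + 7 + 4·1048576 = 4194331.

4194331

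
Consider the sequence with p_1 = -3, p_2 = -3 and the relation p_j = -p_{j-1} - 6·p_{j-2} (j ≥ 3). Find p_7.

597

Iterate the recurrence:
p_3 = 21; p_4 = -3; p_5 = -123; p_6 = 141; p_7 = 597.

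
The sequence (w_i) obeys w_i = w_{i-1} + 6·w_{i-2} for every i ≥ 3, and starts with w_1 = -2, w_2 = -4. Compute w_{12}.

w_3 = -16;  w_4 = -40;  w_5 = -136;  w_6 = -376;  w_7 = -1192;  w_8 = -3448;  w_9 = -10600;  w_{10} = -31288;  w_{11} = -94888;  w_{12} = -282616.
(Characteristic roots are 3 and -2.)

-282616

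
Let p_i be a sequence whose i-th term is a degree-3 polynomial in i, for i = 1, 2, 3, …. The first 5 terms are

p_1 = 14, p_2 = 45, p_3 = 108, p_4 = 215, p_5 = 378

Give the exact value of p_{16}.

1st diffs: 31, 63, 107, 163.
2nd diffs: 32, 44, 56.
3rd diffs: 12, 12 (constant).
Newton forward-difference form: p_i = 14 + 31·C(i-1,1) + 32·C(i-1,2) + 12·C(i-1,3).
At i = 16: i-1 = 15, so p_{16} = 14 + 465 + 3360 + 5460 = 9299.

9299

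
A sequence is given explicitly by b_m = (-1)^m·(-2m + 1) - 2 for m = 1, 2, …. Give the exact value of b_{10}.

(-1)^10 = 1; -2m + 1 at m=10 is -19; so b_{10} = -21.

-21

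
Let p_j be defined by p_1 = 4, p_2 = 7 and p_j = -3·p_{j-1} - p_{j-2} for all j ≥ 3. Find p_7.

-1228

Iterate the recurrence:
p_3 = -25  p_4 = 68  p_5 = -179  p_6 = 469  p_7 = -1228.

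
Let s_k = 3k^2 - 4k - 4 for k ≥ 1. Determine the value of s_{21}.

s_{21} = 3·21^2 - 4·21 - 4 = 1235.

1235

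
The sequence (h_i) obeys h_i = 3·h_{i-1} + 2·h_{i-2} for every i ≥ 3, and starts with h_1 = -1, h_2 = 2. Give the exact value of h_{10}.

32168

Iterate the recurrence:
h_3 = 4, h_4 = 16, h_5 = 56, h_6 = 200, h_7 = 712, h_8 = 2536, h_9 = 9032, h_{10} = 32168.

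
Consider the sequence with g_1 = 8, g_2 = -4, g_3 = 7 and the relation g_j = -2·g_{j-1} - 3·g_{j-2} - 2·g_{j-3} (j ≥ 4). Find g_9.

Step forward from the initial values:
g_4 = -18  g_5 = 23  g_6 = -6  g_7 = -21  g_8 = 14  g_9 = 47.

47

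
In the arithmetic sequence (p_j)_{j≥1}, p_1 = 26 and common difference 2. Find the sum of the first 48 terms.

3504

p_j = 26 + (j - 1)·2.
p_{48} = 120; S = 48·(26 + 120)/2 = 3504.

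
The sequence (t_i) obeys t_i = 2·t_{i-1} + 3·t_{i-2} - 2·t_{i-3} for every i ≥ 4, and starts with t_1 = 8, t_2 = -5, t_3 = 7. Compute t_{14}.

-201127

t_4 = -17  t_5 = -3  t_6 = -71  …  t_{11} = -8933  t_{12} = -25497  t_{13} = -71251  t_{14} = -201127.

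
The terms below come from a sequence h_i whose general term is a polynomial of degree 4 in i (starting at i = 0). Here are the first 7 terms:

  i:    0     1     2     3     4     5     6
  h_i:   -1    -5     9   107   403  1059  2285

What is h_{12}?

39419

1st diffs: -4, 14, 98, 296, 656, 1226.
2nd diffs: 18, 84, 198, 360, 570.
3rd diffs: 66, 114, 162, 210.
4th diffs: 48, 48, 48 (constant).
So h_i = 2i^4 - i^3 - 2i^2 - 3i - 1.
Evaluating at i = 12 gives h_{12} = 39419.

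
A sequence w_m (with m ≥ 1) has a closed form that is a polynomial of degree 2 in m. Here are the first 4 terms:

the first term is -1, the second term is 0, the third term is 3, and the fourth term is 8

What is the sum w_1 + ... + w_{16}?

1st diffs: 1, 3, 5.
2nd diffs: 2, 2 (constant).
Newton forward-difference form: w_m = -1 + 1·C(m-1,1) + 2·C(m-1,2).
Continuing: …, 15, 24, 35, 48, …, w_{16} = 224.
Summing m = 1..16 (16 terms) gives 1224.

1224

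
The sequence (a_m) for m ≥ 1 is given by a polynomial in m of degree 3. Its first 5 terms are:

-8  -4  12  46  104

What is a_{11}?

1st diffs: 4, 16, 34, 58.
2nd diffs: 12, 18, 24.
3rd diffs: 6, 6 (constant).
Newton forward-difference form: a_m = -8 + 4·C(m-1,1) + 12·C(m-1,2) + 6·C(m-1,3).
At m = 11: m-1 = 10, so a_{11} = -8 + 40 + 540 + 720 = 1292.

1292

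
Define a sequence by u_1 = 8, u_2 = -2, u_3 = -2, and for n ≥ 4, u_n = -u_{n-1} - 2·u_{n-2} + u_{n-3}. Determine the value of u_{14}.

Step forward from the initial values:
u_4 = 14  u_5 = -12  u_6 = -18  …  u_{11} = -54  u_{12} = -480  u_{13} = 806  u_{14} = 100.

100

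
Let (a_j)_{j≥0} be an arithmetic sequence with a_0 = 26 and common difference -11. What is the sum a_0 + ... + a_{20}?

a_j = 26 + (j - 0)·(-11).
a_{20} = -194; S = 21·(26 + (-194))/2 = -1764.

-1764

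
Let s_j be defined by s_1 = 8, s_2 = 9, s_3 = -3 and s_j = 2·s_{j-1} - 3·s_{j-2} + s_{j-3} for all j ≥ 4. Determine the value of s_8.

Compute successive terms:
s_4 = -25  s_5 = -32  s_6 = 8  s_7 = 87  s_8 = 118.

118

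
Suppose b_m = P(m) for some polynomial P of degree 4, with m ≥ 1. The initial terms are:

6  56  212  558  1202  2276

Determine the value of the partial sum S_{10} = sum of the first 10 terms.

1st diffs: 50, 156, 346, 644, 1074.
2nd diffs: 106, 190, 298, 430.
3rd diffs: 84, 108, 132.
4th diffs: 24, 24 (constant).
So b_m = m^4 + 4m^3 + 4m^2 - 5m + 2.
Continuing: 3936, 6362, 9758, 14352.
Summing m = 1..10 (10 terms) gives 38718.

38718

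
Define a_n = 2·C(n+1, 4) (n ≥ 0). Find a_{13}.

2002

C(14, 4) = 1001, so a_{13} = 2002.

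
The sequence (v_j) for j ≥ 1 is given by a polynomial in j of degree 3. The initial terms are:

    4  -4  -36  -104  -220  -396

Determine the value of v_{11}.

1st diffs: -8, -32, -68, -116, -176.
2nd diffs: -24, -36, -48, -60.
3rd diffs: -12, -12, -12 (constant).
So v_j = -2j^3 + 6j.
Evaluating at j = 11 gives v_{11} = -2596.

-2596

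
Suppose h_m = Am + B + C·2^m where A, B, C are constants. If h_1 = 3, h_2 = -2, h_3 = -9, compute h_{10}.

-1046

At m = 1, 2, 3: A + B + 2C = 3; 2A + B + 4C = -2; 3A + B + 8C = -9.
Subtracting the first from the second: A + 2C = -5.
Subtracting the second from the third: A + 4C = -7.
Solving: C = -1, A = -3, then B = 8.
Therefore h_{10} = -30 + 8 + (-1)·1024 = -1046.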